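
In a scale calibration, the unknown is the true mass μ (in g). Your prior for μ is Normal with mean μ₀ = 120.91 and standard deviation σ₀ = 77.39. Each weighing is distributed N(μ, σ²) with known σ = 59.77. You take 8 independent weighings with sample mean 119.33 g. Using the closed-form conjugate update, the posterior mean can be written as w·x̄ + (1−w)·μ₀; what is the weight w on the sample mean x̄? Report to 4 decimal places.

For Normal data with known variance σ², a Normal(μ₀, σ₀²) prior on μ is conjugate. Posterior precision = 1/σ₀² + n/σ²; posterior mean is the precision-weighted average of μ₀ and x̄.
σ₀² = 77.39² = 5989.2121, σ² = 59.77² = 3572.4529. Prior precision 1/σ₀² = 1/5989.2121; data precision n/σ² = 8/3572.4529.
w = (n/σ²)/(1/σ₀² + n/σ²) = n·σ₀²/(σ² + n·σ₀²) = 8·5989.2121/(3572.4529 + 8·5989.2121) = 47913.6968/51486.1497 = 0.9306.

0.9306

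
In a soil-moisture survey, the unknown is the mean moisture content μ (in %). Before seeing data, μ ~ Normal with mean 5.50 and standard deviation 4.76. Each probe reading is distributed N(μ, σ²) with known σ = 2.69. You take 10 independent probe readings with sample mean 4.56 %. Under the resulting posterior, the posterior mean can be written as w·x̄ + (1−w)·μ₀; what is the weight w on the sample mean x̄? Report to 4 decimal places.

For Normal data with known variance σ², a Normal(μ₀, σ₀²) prior on μ is conjugate. Posterior precision = 1/σ₀² + n/σ²; posterior mean is the precision-weighted average of μ₀ and x̄.
σ₀² = 4.76² = 22.6576, σ² = 2.69² = 7.2361. Prior precision 1/σ₀² = 1/22.6576; data precision n/σ² = 10/7.2361.
w = (n/σ²)/(1/σ₀² + n/σ²) = n·σ₀²/(σ² + n·σ₀²) = 10·22.6576/(7.2361 + 10·22.6576) = 226.576/233.8121 = 0.9691.

0.9691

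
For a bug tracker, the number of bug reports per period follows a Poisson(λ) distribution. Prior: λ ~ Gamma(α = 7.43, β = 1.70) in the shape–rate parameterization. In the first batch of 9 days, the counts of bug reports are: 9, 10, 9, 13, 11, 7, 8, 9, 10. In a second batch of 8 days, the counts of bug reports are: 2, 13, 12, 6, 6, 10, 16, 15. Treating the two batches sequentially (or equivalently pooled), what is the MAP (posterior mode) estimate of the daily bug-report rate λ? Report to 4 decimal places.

With a Gamma(shape α, rate β) prior, the Poisson likelihood is conjugate: the posterior is Gamma(α + ΣXᵢ, β + n).
Batch 1: sum of counts S = 86 over n = 9 days.
After batch 1: Gamma(α+S, β+n) = Gamma(7.43+86, 1.70+9) = Gamma(93.43, 10.70).
Batch 2: sum of counts S = 80 over n = 8 days.
After batch 2: Gamma(α+S, β+n) = Gamma(93.43+80, 10.70+8) = Gamma(173.43, 18.70).
Mode of Gamma(α,β) for α≥1 is (α−1)/β = 172.43/18.70 = 9.2209.

9.2209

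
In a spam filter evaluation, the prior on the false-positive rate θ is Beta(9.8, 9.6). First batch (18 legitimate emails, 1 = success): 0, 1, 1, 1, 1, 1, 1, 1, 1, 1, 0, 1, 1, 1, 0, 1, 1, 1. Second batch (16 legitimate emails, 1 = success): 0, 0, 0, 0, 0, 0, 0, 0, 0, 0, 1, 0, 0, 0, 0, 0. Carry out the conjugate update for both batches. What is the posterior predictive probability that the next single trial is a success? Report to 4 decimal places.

The Beta prior is conjugate to a Binomial/Bernoulli likelihood; the update adds successes to α and failures to β.
After batch 1: Beta(9.8+15, 9.6+3) = Beta(24.8, 12.6).
After batch 2: Beta(24.8+1, 12.6+15) = Beta(25.8, 27.6).
For a single future Bernoulli trial, P(success | data) = α/(α+β) = 0.4831.

0.4831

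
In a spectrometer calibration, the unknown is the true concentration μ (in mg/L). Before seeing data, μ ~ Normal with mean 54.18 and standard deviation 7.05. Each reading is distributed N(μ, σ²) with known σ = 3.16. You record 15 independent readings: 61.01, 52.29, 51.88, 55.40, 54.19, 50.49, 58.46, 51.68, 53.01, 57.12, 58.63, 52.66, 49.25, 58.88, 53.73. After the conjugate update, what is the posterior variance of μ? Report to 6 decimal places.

For Normal data with known variance σ², a Normal(μ₀, σ₀²) prior on μ is conjugate. Posterior precision = 1/σ₀² + n/σ²; posterior mean is the precision-weighted average of μ₀ and x̄.
σ₀² = 7.05² = 49.7025, σ² = 3.16² = 9.9856; σ² + n·σ₀² = 9.9856 + 15·49.7025 = 755.5231.
Posterior precision = 1/σ₀² + n/σ² = 1/49.7025 + 15/9.9856 = (σ² + n·σ₀²)/(σ₀²σ²) = 755.5231/(49.7025·9.9856); posterior variance σₙ² = σ₀²σ²/(σ² + n·σ₀²) = 49.7025·9.9856/755.5231 = 0.656908.

0.656908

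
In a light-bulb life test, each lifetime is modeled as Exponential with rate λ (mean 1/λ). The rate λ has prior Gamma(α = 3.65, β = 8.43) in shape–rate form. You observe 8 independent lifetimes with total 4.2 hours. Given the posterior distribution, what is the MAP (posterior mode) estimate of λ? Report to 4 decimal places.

With a Gamma(shape α, rate β) prior on the exponential rate λ, the posterior after n observations with total T = Σxᵢ is Gamma(α+n, β+T).
Posterior: Gamma(3.65+8, 8.43+4.2) = Gamma(11.65, 12.63).
Mode = (α−1)/β = 0.8432.

0.8432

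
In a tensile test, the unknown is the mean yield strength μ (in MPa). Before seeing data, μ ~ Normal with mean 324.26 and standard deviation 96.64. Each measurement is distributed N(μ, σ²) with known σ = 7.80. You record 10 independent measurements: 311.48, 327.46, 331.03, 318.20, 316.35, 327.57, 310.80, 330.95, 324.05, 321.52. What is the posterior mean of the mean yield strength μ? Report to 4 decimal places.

321.9425

For Normal data with known variance σ², a Normal(μ₀, σ₀²) prior on μ is conjugate. Posterior precision = 1/σ₀² + n/σ²; posterior mean is the precision-weighted average of μ₀ and x̄.
Σxᵢ = 311.48 + 327.46 + 331.03 + 318.20 + 316.35 + 327.57 + 310.80 + 330.95 + 324.05 + 321.52 = 3219.41, so n·x̄ = 3219.41.
σ₀² = 96.64² = 9339.2896, σ² = 7.80² = 60.84; σ² + n·σ₀² = 60.84 + 10·9339.2896 = 93453.736.
Posterior mean = (μ₀/σ₀² + n·x̄/σ²)/(1/σ₀² + n/σ²) = (σ²·μ₀ + σ₀²·n·x̄)/(σ² + n·σ₀²) = (60.84·324.26 + 9339.2896·3219.41)/93453.736 = 30086730.309536/93453.736 = 321.9425.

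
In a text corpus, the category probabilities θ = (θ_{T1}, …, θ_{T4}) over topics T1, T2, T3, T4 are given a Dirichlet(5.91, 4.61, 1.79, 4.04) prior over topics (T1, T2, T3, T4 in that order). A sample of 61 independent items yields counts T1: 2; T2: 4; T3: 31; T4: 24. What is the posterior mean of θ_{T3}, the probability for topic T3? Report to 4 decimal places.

The Dirichlet prior is conjugate to the Multinomial likelihood: each posterior αⱼ = prior αⱼ + observed count nⱼ.
Posterior concentration: (7.91, 8.61, 32.79, 28.04), total = 77.35.
E[θ_{T3}|data] = α_{T3}/Σα = 32.79/77.35 = 0.4239.

0.4239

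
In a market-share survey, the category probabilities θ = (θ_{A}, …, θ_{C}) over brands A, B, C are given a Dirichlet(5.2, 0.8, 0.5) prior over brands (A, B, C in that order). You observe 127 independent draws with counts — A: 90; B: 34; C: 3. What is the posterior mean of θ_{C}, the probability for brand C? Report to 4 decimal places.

The Dirichlet prior is conjugate to the Multinomial likelihood: each posterior αⱼ = prior αⱼ + observed count nⱼ.
Posterior concentration: (95.2, 34.8, 3.5), total = 133.5.
E[θ_{C}|data] = α_{C}/Σα = 3.5/133.5 = 0.0262.

0.0262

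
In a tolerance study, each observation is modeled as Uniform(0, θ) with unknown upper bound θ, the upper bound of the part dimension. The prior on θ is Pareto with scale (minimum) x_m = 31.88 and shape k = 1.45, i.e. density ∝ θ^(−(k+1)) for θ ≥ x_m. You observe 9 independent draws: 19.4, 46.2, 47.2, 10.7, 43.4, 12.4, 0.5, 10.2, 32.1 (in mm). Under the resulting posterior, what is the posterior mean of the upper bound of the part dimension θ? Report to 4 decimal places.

52.1947

A Pareto(scale x_m, shape k) prior on the upper bound θ of Uniform(0, θ) is conjugate: posterior is Pareto(max(x_m, max xᵢ), k + n).
Sample maximum = 47.2; prior scale x_m = 31.88 → posterior scale = max = 47.20.
Posterior shape = 1.45 + 9 = 10.45.
E[θ|data] = k·x_m/(k−1) = 10.45·47.20/9.45 = 52.1947.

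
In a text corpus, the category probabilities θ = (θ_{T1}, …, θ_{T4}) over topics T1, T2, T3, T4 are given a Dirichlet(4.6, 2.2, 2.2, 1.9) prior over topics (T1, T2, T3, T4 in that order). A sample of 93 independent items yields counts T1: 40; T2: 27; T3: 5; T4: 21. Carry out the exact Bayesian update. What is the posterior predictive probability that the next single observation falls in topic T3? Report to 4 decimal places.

0.0693

The Dirichlet prior is conjugate to the Multinomial likelihood: each posterior αⱼ = prior αⱼ + observed count nⱼ.
Posterior concentration: (44.6, 29.2, 7.2, 22.9), total = 103.9.
P(next = T3 | data) = α_{T3}/Σα = 0.0693.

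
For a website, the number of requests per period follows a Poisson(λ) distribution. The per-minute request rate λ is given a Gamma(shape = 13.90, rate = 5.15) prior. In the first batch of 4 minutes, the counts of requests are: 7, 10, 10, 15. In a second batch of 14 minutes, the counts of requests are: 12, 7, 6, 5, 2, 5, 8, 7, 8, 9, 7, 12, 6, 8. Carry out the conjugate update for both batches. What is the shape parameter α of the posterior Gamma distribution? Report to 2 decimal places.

157.90

With a Gamma(shape α, rate β) prior, the Poisson likelihood is conjugate: the posterior is Gamma(α + ΣXᵢ, β + n).
Batch 1: sum of counts S = 42 over n = 4 minutes.
After batch 1: Gamma(α+S, β+n) = Gamma(13.90+42, 5.15+4) = Gamma(55.90, 9.15).
Batch 2: sum of counts S = 102 over n = 14 minutes.
After batch 2: Gamma(α+S, β+n) = Gamma(55.90+102, 9.15+14) = Gamma(157.90, 23.15).
Posterior α = 157.90.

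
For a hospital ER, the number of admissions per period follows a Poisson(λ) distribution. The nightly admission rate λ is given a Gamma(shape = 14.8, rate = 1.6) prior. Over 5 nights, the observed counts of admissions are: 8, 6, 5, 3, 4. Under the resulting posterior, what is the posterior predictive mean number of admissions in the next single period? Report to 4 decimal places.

6.1818

With a Gamma(shape α, rate β) prior, the Poisson likelihood is conjugate: the posterior is Gamma(α + ΣXᵢ, β + n).
Sum of counts S = 26 over n = 5 nights.
Posterior: Gamma(α+S, β+n) = Gamma(14.8+26, 1.6+5) = Gamma(40.8, 6.6).
The predictive distribution for one future period is NegBinom with mean α/β = 6.1818.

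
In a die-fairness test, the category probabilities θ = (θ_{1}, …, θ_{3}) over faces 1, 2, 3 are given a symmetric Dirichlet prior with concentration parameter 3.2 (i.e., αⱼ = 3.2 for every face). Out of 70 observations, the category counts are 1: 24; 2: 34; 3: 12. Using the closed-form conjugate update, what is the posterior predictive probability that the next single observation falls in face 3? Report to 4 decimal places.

The Dirichlet prior is conjugate to the Multinomial likelihood: each posterior αⱼ = prior αⱼ + observed count nⱼ.
Posterior concentration: (27.2, 37.2, 15.2), total = 79.6.
P(next = 3 | data) = α_{3}/Σα = 0.1910.

0.1910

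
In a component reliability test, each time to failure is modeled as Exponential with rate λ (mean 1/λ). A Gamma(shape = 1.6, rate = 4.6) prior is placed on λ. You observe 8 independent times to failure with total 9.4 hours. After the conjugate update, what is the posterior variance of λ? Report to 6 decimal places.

0.048980

With a Gamma(shape α, rate β) prior on the exponential rate λ, the posterior after n observations with total T = Σxᵢ is Gamma(α+n, β+T).
Posterior: Gamma(1.6+8, 4.6+9.4) = Gamma(9.6, 14.0).
Var = α/β² = 0.048980.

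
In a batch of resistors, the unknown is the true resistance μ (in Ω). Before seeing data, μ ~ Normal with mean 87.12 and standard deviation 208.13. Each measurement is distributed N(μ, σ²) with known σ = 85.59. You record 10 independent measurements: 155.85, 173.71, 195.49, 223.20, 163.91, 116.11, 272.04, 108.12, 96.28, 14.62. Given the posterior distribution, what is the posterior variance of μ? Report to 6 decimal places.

For Normal data with known variance σ², a Normal(μ₀, σ₀²) prior on μ is conjugate. Posterior precision = 1/σ₀² + n/σ²; posterior mean is the precision-weighted average of μ₀ and x̄.
σ₀² = 208.13² = 43318.0969, σ² = 85.59² = 7325.6481; σ² + n·σ₀² = 7325.6481 + 10·43318.0969 = 440506.6171.
Posterior precision = 1/σ₀² + n/σ² = 1/43318.0969 + 10/7325.6481 = (σ² + n·σ₀²)/(σ₀²σ²) = 440506.6171/(43318.0969·7325.6481); posterior variance σₙ² = σ₀²σ²/(σ² + n·σ₀²) = 43318.0969·7325.6481/440506.6171 = 720.382219.

720.382219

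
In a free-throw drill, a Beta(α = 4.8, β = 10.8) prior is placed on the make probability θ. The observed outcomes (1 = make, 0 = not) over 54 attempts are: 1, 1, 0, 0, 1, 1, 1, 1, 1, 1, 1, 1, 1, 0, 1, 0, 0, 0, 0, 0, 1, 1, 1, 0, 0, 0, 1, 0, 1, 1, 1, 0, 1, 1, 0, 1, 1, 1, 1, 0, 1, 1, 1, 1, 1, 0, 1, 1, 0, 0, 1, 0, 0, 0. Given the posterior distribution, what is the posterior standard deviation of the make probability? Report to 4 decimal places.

0.0593

The Beta prior is conjugate to a Binomial/Bernoulli likelihood; the update adds successes to α and failures to β.
Posterior: Beta(α+k, β+n−k) = Beta(4.8+33, 10.8+21) = Beta(37.8, 31.8).
Var = αβ/((α+β)²(α+β+1)) = 37.8·31.8/(69.6²·70.6) = 0.00351476; SD = √0.00351476 = 0.0593.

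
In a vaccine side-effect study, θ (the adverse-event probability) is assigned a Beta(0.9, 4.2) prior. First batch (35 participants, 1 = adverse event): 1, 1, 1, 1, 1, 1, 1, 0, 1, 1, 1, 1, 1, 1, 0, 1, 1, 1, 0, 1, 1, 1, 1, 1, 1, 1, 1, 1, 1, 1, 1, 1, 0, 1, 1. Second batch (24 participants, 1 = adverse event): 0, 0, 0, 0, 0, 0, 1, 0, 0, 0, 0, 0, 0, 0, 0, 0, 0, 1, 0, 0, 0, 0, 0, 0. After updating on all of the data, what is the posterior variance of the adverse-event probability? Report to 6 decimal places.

0.003827

The Beta prior is conjugate to a Binomial/Bernoulli likelihood; the update adds successes to α and failures to β.
After batch 1: Beta(0.9+31, 4.2+4) = Beta(31.9, 8.2).
After batch 2: Beta(31.9+2, 8.2+22) = Beta(33.9, 30.2).
Var = αβ/((α+β)²(α+β+1)) = 33.9·30.2/(64.1²·65.1) = 0.003827.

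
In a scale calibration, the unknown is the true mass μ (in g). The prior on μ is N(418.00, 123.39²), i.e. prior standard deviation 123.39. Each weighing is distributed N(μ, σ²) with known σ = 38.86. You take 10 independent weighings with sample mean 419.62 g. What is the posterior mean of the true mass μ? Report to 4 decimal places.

419.6041

For Normal data with known variance σ², a Normal(μ₀, σ₀²) prior on μ is conjugate. Posterior precision = 1/σ₀² + n/σ²; posterior mean is the precision-weighted average of μ₀ and x̄.
n·x̄ = 10·419.62 = 4196.2.
σ₀² = 123.39² = 15225.0921, σ² = 38.86² = 1510.0996; σ² + n·σ₀² = 1510.0996 + 10·15225.0921 = 153761.0206.
Posterior mean = (μ₀/σ₀² + n·x̄/σ²)/(1/σ₀² + n/σ²) = (σ²·μ₀ + σ₀²·n·x̄)/(σ² + n·σ₀²) = (1510.0996·418.00 + 15225.0921·4196.2)/153761.0206 = 64518753.10282/153761.0206 = 419.6041.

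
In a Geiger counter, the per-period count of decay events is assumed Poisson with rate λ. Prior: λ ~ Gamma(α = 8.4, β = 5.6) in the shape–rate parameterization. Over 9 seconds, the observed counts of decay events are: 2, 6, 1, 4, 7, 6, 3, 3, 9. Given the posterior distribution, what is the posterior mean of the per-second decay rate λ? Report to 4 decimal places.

With a Gamma(shape α, rate β) prior, the Poisson likelihood is conjugate: the posterior is Gamma(α + ΣXᵢ, β + n).
Sum of counts S = 41 over n = 9 seconds.
Posterior: Gamma(α+S, β+n) = Gamma(8.4+41, 5.6+9) = Gamma(49.4, 14.6).
Posterior mean = α/β = 49.4/14.6 = 3.3836.

3.3836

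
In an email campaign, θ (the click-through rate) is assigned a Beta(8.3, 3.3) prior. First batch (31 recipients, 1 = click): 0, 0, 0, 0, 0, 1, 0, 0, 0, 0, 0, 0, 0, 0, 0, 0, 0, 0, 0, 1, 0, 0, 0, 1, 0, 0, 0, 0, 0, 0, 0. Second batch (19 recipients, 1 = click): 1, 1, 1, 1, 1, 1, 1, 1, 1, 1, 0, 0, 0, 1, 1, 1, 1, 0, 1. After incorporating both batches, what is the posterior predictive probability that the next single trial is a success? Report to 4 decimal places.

The Beta prior is conjugate to a Binomial/Bernoulli likelihood; the update adds successes to α and failures to β.
After batch 1: Beta(8.3+3, 3.3+28) = Beta(11.3, 31.3).
After batch 2: Beta(11.3+15, 31.3+4) = Beta(26.3, 35.3).
For a single future Bernoulli trial, P(success | data) = α/(α+β) = 0.4269.

0.4269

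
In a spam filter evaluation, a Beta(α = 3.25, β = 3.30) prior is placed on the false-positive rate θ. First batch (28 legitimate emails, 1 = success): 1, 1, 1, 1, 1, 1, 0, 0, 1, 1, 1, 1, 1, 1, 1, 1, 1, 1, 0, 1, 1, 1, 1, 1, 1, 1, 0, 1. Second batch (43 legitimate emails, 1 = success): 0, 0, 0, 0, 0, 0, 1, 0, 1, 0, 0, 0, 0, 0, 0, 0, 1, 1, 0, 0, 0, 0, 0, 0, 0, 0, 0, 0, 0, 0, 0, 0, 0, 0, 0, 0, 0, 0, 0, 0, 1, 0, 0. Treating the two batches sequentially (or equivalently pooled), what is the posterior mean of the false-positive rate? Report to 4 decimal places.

The Beta prior is conjugate to a Binomial/Bernoulli likelihood; the update adds successes to α and failures to β.
After batch 1: Beta(3.25+24, 3.30+4) = Beta(27.25, 7.30).
After batch 2: Beta(27.25+5, 7.30+38) = Beta(32.25, 45.30).
Posterior mean = α/(α+β) = 32.25/77.55 = 0.4159.

0.4159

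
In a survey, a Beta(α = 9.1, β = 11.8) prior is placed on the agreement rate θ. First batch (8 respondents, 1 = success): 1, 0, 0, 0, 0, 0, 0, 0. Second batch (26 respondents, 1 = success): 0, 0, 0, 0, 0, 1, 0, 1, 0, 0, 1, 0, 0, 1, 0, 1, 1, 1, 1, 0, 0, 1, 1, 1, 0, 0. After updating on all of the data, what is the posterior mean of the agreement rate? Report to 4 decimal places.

The Beta prior is conjugate to a Binomial/Bernoulli likelihood; the update adds successes to α and failures to β.
After batch 1: Beta(9.1+1, 11.8+7) = Beta(10.1, 18.8).
After batch 2: Beta(10.1+11, 18.8+15) = Beta(21.1, 33.8).
Posterior mean = α/(α+β) = 21.1/54.9 = 0.3843.

0.3843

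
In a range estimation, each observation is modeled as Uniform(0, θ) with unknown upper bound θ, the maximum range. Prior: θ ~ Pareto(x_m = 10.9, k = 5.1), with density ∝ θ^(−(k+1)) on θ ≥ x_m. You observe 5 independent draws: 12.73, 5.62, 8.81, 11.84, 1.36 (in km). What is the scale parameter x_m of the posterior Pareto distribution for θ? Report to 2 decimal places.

12.73

A Pareto(scale x_m, shape k) prior on the upper bound θ of Uniform(0, θ) is conjugate: posterior is Pareto(max(x_m, max xᵢ), k + n).
Sample maximum = 12.73; prior scale x_m = 10.9 → posterior scale = max = 12.73.
Posterior shape = 5.1 + 5 = 10.1.
Posterior scale x_m = 12.73.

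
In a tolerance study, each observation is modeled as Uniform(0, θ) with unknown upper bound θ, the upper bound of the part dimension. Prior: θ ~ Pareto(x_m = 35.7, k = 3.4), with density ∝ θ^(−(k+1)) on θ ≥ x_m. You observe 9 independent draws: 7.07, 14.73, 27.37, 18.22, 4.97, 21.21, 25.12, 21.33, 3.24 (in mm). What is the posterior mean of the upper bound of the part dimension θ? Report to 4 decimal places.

38.8316

A Pareto(scale x_m, shape k) prior on the upper bound θ of Uniform(0, θ) is conjugate: posterior is Pareto(max(x_m, max xᵢ), k + n).
Sample maximum = 27.37; prior scale x_m = 35.7 → posterior scale = max = 35.70.
Posterior shape = 3.4 + 9 = 12.4.
E[θ|data] = k·x_m/(k−1) = 12.4·35.70/11.4 = 38.8316.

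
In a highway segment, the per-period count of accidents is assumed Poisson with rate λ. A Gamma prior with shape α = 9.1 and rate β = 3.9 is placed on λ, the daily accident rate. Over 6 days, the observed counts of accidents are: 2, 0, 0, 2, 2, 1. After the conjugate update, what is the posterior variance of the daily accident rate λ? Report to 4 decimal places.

With a Gamma(shape α, rate β) prior, the Poisson likelihood is conjugate: the posterior is Gamma(α + ΣXᵢ, β + n).
Sum of counts S = 7 over n = 6 days.
Posterior: Gamma(α+S, β+n) = Gamma(9.1+7, 3.9+6) = Gamma(16.1, 9.9).
Var = α/β² = 16.1/9.9² = 0.1643.

0.1643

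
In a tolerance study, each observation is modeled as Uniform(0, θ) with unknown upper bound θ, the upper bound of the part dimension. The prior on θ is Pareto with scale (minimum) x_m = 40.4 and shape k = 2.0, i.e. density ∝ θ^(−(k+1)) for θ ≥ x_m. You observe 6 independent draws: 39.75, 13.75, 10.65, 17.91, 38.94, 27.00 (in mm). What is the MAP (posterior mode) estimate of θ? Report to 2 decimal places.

A Pareto(scale x_m, shape k) prior on the upper bound θ of Uniform(0, θ) is conjugate: posterior is Pareto(max(x_m, max xᵢ), k + n).
Sample maximum = 39.75; prior scale x_m = 40.4 → posterior scale = max = 40.40.
Posterior shape = 2.0 + 6 = 8.0.
The Pareto density is decreasing on [x_m, ∞), so the mode is x_m = 40.40.

40.40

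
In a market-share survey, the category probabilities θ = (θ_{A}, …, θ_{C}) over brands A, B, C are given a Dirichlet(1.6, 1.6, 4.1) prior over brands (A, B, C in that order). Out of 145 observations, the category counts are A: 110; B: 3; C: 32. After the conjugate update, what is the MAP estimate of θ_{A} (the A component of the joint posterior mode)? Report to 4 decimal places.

The Dirichlet prior is conjugate to the Multinomial likelihood: each posterior αⱼ = prior αⱼ + observed count nⱼ.
Posterior concentration: (111.6, 4.6, 36.1), total = 152.3.
Joint mode component: (α_{A}−1)/(Σα−K) = 110.6/149.3 = 0.7408.

0.7408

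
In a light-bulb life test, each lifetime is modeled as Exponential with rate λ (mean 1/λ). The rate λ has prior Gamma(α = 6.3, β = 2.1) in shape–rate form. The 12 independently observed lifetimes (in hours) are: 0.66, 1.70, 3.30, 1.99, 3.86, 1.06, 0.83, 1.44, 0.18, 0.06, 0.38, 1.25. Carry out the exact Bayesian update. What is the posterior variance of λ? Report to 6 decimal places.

With a Gamma(shape α, rate β) prior on the exponential rate λ, the posterior after n observations with total T = Σxᵢ is Gamma(α+n, β+T).
Sum of observations T = 16.71 hours; n = 12.
Posterior: Gamma(6.3+12, 2.1+16.71) = Gamma(18.3, 18.81).
Var = α/β² = 0.051722.

0.051722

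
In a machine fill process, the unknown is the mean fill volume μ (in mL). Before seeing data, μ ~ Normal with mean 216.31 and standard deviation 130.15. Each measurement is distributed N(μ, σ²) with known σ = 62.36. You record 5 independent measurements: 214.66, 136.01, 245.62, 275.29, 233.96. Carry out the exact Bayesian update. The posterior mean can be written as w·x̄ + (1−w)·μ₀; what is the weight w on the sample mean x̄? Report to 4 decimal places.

For Normal data with known variance σ², a Normal(μ₀, σ₀²) prior on μ is conjugate. Posterior precision = 1/σ₀² + n/σ²; posterior mean is the precision-weighted average of μ₀ and x̄.
σ₀² = 130.15² = 16939.0225, σ² = 62.36² = 3888.7696. Prior precision 1/σ₀² = 1/16939.0225; data precision n/σ² = 5/3888.7696.
w = (n/σ²)/(1/σ₀² + n/σ²) = n·σ₀²/(σ² + n·σ₀²) = 5·16939.0225/(3888.7696 + 5·16939.0225) = 84695.1125/88583.8821 = 0.9561.

0.9561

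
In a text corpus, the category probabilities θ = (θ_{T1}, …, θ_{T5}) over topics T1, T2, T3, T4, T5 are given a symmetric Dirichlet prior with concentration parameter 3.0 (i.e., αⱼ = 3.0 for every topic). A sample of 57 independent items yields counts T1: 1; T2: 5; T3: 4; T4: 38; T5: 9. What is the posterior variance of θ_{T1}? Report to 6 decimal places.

0.000719

The Dirichlet prior is conjugate to the Multinomial likelihood: each posterior αⱼ = prior αⱼ + observed count nⱼ.
Posterior concentration: (4.0, 8.0, 7.0, 41.0, 12.0), total = 72.0.
Var[θ_j] = α_j(Σα−α_j)/((Σα)²(Σα+1)) = 4.0·68.0/(72.0²·73.0) = 0.000719.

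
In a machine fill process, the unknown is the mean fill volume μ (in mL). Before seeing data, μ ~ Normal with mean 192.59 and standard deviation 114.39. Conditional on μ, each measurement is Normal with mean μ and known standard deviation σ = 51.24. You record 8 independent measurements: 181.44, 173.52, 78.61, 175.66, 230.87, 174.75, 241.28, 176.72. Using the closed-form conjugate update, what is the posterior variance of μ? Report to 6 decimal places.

For Normal data with known variance σ², a Normal(μ₀, σ₀²) prior on μ is conjugate. Posterior precision = 1/σ₀² + n/σ²; posterior mean is the precision-weighted average of μ₀ and x̄.
σ₀² = 114.39² = 13085.0721, σ² = 51.24² = 2625.5376; σ² + n·σ₀² = 2625.5376 + 8·13085.0721 = 107306.1144.
Posterior precision = 1/σ₀² + n/σ² = 1/13085.0721 + 8/2625.5376 = (σ² + n·σ₀²)/(σ₀²σ²) = 107306.1144/(13085.0721·2625.5376); posterior variance σₙ² = σ₀²σ²/(σ² + n·σ₀²) = 13085.0721·2625.5376/107306.1144 = 320.162080.

320.162080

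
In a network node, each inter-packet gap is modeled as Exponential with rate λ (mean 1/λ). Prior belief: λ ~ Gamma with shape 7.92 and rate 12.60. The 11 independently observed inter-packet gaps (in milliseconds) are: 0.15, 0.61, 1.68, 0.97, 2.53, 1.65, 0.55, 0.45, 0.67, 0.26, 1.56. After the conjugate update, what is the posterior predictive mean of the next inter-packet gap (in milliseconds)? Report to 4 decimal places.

1.3214

With a Gamma(shape α, rate β) prior on the exponential rate λ, the posterior after n observations with total T = Σxᵢ is Gamma(α+n, β+T).
Sum of observations T = 11.08 milliseconds; n = 11.
Posterior: Gamma(7.92+11, 12.60+11.08) = Gamma(18.92, 23.68).
The predictive distribution for the next observation is Lomax; its mean is β/(α−1) = 23.68/17.92 = 1.3214.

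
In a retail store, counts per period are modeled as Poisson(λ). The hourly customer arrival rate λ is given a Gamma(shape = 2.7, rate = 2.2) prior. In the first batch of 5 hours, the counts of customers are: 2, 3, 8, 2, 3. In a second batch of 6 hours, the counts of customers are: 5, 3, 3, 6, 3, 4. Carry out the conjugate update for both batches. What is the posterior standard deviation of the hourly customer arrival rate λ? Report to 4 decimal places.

0.5065

With a Gamma(shape α, rate β) prior, the Poisson likelihood is conjugate: the posterior is Gamma(α + ΣXᵢ, β + n).
Batch 1: sum of counts S = 18 over n = 5 hours.
After batch 1: Gamma(α+S, β+n) = Gamma(2.7+18, 2.2+5) = Gamma(20.7, 7.2).
Batch 2: sum of counts S = 24 over n = 6 hours.
After batch 2: Gamma(α+S, β+n) = Gamma(20.7+24, 7.2+6) = Gamma(44.7, 13.2).
SD = √α/β = √44.7/13.2 = 0.5065.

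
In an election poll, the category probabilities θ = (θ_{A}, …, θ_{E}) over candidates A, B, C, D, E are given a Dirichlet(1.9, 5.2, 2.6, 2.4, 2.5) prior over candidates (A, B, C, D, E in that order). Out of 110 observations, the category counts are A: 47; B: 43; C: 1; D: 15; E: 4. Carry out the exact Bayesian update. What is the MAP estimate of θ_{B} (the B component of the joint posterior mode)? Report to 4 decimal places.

The Dirichlet prior is conjugate to the Multinomial likelihood: each posterior αⱼ = prior αⱼ + observed count nⱼ.
Posterior concentration: (48.9, 48.2, 3.6, 17.4, 6.5), total = 124.6.
Joint mode component: (α_{B}−1)/(Σα−K) = 47.2/119.6 = 0.3946.

0.3946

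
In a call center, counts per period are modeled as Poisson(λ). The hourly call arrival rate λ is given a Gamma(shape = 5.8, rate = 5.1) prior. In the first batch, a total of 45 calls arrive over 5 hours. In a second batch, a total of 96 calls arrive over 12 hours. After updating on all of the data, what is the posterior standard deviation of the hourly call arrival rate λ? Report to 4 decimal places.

With a Gamma(shape α, rate β) prior, the Poisson likelihood is conjugate: the posterior is Gamma(α + ΣXᵢ, β + n).
After batch 1: Gamma(α+S, β+n) = Gamma(5.8+45, 5.1+5) = Gamma(50.8, 10.1).
After batch 2: Gamma(α+S, β+n) = Gamma(50.8+96, 10.1+12) = Gamma(146.8, 22.1).
SD = √α/β = √146.8/22.1 = 0.5482.

0.5482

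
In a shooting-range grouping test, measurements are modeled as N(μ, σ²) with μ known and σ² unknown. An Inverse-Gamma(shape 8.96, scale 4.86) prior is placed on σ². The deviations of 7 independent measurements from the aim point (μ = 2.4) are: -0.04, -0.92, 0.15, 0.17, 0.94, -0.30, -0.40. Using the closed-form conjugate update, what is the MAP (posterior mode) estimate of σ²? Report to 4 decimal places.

With known mean μ and an Inverse-Gamma(α, β) prior on σ², the Normal likelihood is conjugate: posterior is Inv-Gamma(α + n/2, β + Σ(xᵢ−μ)²/2).
Σ(xᵢ−μ)² = (-0.04)² + (-0.92)² + (0.15)² + (0.17)² + (0.94)² + (-0.30)² + (-0.40)² = 2.0330.
Posterior: Inv-Gamma(8.96 + 7/2, 4.86 + 2.0330/2) = Inv-Gamma(12.46, 5.87650).
Mode = β/(α+1) = 5.87650/13.46 = 0.4366.

0.4366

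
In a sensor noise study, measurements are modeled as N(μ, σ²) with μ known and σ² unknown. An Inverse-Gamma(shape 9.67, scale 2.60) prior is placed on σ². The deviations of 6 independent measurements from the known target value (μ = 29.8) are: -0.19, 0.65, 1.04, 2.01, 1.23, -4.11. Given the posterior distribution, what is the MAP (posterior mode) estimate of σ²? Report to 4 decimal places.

1.0675

With known mean μ and an Inverse-Gamma(α, β) prior on σ², the Normal likelihood is conjugate: posterior is Inv-Gamma(α + n/2, β + Σ(xᵢ−μ)²/2).
Σ(xᵢ−μ)² = (-0.19)² + (0.65)² + (1.04)² + (2.01)² + (1.23)² + (-4.11)² = 23.9853.
Posterior: Inv-Gamma(9.67 + 6/2, 2.60 + 23.9853/2) = Inv-Gamma(12.67, 14.59265).
Mode = β/(α+1) = 14.59265/13.67 = 1.0675.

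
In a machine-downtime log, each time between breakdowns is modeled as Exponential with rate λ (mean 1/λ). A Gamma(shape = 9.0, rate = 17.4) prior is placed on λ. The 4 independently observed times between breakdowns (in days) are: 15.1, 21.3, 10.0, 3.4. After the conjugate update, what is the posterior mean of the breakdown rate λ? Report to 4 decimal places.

0.1935

With a Gamma(shape α, rate β) prior on the exponential rate λ, the posterior after n observations with total T = Σxᵢ is Gamma(α+n, β+T).
Sum of observations T = 49.8 days; n = 4.
Posterior: Gamma(9.0+4, 17.4+49.8) = Gamma(13.0, 67.2).
Posterior mean of λ = α/β = 13.0/67.2 = 0.1935.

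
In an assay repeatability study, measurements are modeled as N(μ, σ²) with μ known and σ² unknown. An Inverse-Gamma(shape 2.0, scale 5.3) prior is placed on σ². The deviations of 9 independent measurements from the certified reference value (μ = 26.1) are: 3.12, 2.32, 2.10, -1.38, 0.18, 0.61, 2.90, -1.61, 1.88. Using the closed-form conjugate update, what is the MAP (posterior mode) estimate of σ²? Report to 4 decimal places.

With known mean μ and an Inverse-Gamma(α, β) prior on σ², the Normal likelihood is conjugate: posterior is Inv-Gamma(α + n/2, β + Σ(xᵢ−μ)²/2).
Σ(xᵢ−μ)² = (3.12)² + (2.32)² + (2.10)² + (-1.38)² + (0.18)² + (0.61)² + (2.90)² + (-1.61)² + (1.88)² = 36.3722.
Posterior: Inv-Gamma(2.0 + 9/2, 5.3 + 36.3722/2) = Inv-Gamma(6.50, 23.48610).
Mode = β/(α+1) = 23.48610/7.50 = 3.1315.

3.1315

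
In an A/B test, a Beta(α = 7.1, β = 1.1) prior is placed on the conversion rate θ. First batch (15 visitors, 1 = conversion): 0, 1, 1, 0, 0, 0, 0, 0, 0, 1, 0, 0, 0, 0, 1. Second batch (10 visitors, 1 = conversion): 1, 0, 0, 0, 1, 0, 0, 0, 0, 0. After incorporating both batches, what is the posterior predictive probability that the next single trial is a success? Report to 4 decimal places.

0.3946

The Beta prior is conjugate to a Binomial/Bernoulli likelihood; the update adds successes to α and failures to β.
After batch 1: Beta(7.1+4, 1.1+11) = Beta(11.1, 12.1).
After batch 2: Beta(11.1+2, 12.1+8) = Beta(13.1, 20.1).
For a single future Bernoulli trial, P(success | data) = α/(α+β) = 0.3946.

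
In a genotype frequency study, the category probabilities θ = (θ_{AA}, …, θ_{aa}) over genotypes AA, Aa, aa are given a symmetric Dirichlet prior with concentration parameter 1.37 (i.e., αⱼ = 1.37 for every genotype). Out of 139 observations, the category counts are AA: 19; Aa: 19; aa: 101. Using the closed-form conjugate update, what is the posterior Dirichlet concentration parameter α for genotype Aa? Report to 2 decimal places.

The Dirichlet prior is conjugate to the Multinomial likelihood: each posterior αⱼ = prior αⱼ + observed count nⱼ.
Posterior concentration: (20.37, 20.37, 102.37), total = 143.11.
α_{Aa} = 1.37 + 19 = 20.37.

20.37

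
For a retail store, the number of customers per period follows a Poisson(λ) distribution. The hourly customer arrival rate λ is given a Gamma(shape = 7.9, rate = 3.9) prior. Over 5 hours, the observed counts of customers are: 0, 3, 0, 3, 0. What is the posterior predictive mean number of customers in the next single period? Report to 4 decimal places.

With a Gamma(shape α, rate β) prior, the Poisson likelihood is conjugate: the posterior is Gamma(α + ΣXᵢ, β + n).
Sum of counts S = 6 over n = 5 hours.
Posterior: Gamma(α+S, β+n) = Gamma(7.9+6, 3.9+5) = Gamma(13.9, 8.9).
The predictive distribution for one future period is NegBinom with mean α/β = 1.5618.

1.5618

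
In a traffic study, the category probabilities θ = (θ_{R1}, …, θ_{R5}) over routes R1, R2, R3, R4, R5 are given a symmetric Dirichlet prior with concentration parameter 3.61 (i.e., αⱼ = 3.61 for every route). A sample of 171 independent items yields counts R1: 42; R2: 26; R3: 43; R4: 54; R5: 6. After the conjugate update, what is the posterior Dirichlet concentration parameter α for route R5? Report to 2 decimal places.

The Dirichlet prior is conjugate to the Multinomial likelihood: each posterior αⱼ = prior αⱼ + observed count nⱼ.
Posterior concentration: (45.61, 29.61, 46.61, 57.61, 9.61), total = 189.05.
α_{R5} = 3.61 + 6 = 9.61.

9.61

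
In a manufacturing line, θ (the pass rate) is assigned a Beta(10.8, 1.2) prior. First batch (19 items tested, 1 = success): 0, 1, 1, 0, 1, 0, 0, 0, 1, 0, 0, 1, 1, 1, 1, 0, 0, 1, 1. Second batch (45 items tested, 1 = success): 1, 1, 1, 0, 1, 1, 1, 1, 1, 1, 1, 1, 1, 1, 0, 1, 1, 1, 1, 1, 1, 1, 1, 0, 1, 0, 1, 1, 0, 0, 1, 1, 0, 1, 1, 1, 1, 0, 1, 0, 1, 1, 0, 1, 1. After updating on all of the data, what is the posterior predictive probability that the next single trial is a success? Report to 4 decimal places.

0.7342

The Beta prior is conjugate to a Binomial/Bernoulli likelihood; the update adds successes to α and failures to β.
After batch 1: Beta(10.8+10, 1.2+9) = Beta(20.8, 10.2).
After batch 2: Beta(20.8+35, 10.2+10) = Beta(55.8, 20.2).
For a single future Bernoulli trial, P(success | data) = α/(α+β) = 0.7342.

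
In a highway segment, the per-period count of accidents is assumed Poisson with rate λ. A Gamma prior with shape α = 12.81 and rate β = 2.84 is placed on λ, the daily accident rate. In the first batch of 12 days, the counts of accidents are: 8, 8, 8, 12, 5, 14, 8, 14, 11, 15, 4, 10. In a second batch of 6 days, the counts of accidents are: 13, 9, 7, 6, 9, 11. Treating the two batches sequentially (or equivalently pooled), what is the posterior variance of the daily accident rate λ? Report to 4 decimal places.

0.4255

With a Gamma(shape α, rate β) prior, the Poisson likelihood is conjugate: the posterior is Gamma(α + ΣXᵢ, β + n).
Batch 1: sum of counts S = 117 over n = 12 days.
After batch 1: Gamma(α+S, β+n) = Gamma(12.81+117, 2.84+12) = Gamma(129.81, 14.84).
Batch 2: sum of counts S = 55 over n = 6 days.
After batch 2: Gamma(α+S, β+n) = Gamma(129.81+55, 14.84+6) = Gamma(184.81, 20.84).
Var = α/β² = 184.81/20.84² = 0.4255.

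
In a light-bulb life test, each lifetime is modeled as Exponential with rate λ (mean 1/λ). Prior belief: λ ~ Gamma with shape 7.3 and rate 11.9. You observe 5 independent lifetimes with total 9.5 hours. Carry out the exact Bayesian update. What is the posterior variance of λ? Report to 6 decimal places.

0.026858

With a Gamma(shape α, rate β) prior on the exponential rate λ, the posterior after n observations with total T = Σxᵢ is Gamma(α+n, β+T).
Posterior: Gamma(7.3+5, 11.9+9.5) = Gamma(12.3, 21.4).
Var = α/β² = 0.026858.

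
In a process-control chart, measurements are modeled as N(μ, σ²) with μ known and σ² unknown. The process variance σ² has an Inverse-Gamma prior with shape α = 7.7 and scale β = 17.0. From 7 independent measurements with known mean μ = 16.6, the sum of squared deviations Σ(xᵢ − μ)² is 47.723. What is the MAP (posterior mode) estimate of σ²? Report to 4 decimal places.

3.3493

With known mean μ and an Inverse-Gamma(α, β) prior on σ², the Normal likelihood is conjugate: posterior is Inv-Gamma(α + n/2, β + Σ(xᵢ−μ)²/2).
Posterior: Inv-Gamma(7.7 + 7/2, 17.0 + 47.723/2) = Inv-Gamma(11.20, 40.8615).
Mode = β/(α+1) = 40.8615/12.20 = 3.3493.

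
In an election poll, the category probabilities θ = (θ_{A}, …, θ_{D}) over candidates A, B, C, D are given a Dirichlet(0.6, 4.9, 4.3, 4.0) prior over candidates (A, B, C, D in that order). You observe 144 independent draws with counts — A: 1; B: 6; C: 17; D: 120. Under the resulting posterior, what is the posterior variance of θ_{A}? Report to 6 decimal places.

0.000063

The Dirichlet prior is conjugate to the Multinomial likelihood: each posterior αⱼ = prior αⱼ + observed count nⱼ.
Posterior concentration: (1.6, 10.9, 21.3, 124.0), total = 157.8.
Var[θ_j] = α_j(Σα−α_j)/((Σα)²(Σα+1)) = 1.6·156.2/(157.8²·158.8) = 0.000063.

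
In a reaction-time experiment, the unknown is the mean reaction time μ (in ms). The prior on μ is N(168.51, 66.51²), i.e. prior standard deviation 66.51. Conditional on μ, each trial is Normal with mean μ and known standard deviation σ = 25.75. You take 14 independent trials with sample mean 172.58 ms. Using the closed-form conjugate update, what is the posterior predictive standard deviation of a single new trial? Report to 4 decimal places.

For Normal data with known variance σ², a Normal(μ₀, σ₀²) prior on μ is conjugate. Posterior precision = 1/σ₀² + n/σ²; posterior mean is the precision-weighted average of μ₀ and x̄.
σ₀² = 66.51² = 4423.5801, σ² = 25.75² = 663.0625; σ² + n·σ₀² = 663.0625 + 14·4423.5801 = 62593.1839.
Posterior precision = 1/σ₀² + n/σ² = 1/4423.5801 + 14/663.0625 = (σ² + n·σ₀²)/(σ₀²σ²) = 62593.1839/(4423.5801·663.0625); posterior variance σₙ² = σ₀²σ²/(σ² + n·σ₀²) = 4423.5801·663.0625/62593.1839 = 46.859896.
Predictive variance for one new observation = σₙ² + σ² = 4423.5801·663.0625/62593.1839 + 663.0625 = σ²·(σ₀² + 62593.1839)/62593.1839 = 663.0625·67016.764/62593.1839 = 709.922396; SD = √(663.0625·67016.764/62593.1839) = 26.6444.

26.6444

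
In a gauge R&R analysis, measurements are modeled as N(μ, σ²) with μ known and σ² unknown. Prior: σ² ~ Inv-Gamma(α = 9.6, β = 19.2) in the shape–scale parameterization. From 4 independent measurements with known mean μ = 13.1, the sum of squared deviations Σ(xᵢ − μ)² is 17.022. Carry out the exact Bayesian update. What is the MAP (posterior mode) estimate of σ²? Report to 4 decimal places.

2.1993

With known mean μ and an Inverse-Gamma(α, β) prior on σ², the Normal likelihood is conjugate: posterior is Inv-Gamma(α + n/2, β + Σ(xᵢ−μ)²/2).
Posterior: Inv-Gamma(9.6 + 4/2, 19.2 + 17.022/2) = Inv-Gamma(11.60, 27.7110).
Mode = β/(α+1) = 27.7110/12.60 = 2.1993.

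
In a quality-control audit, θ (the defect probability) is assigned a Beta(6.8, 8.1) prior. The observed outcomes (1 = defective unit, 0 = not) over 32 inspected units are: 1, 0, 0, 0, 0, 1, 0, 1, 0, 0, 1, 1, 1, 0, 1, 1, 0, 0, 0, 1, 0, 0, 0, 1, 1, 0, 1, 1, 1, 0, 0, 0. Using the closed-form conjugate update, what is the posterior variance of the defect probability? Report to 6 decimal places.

0.005153

The Beta prior is conjugate to a Binomial/Bernoulli likelihood; the update adds successes to α and failures to β.
Posterior: Beta(α+k, β+n−k) = Beta(6.8+14, 8.1+18) = Beta(20.8, 26.1).
Var = αβ/((α+β)²(α+β+1)) = 20.8·26.1/(46.9²·47.9) = 0.005153.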